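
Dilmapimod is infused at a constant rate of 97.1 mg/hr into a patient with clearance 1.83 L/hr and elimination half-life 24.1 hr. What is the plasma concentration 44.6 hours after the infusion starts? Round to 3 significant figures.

38.3 mg/L

Css = rate / CL = 97.1 / 1.83 = 53.06 mg/L
k = ln 2 / 24.1 = 0.02876 hr⁻¹
C(t) = Css (1 − e^(−kt)) = 53.06 × (1 − e^(−1.283)) = 53.06 × 0.7227 ≈ 38.3 mg/L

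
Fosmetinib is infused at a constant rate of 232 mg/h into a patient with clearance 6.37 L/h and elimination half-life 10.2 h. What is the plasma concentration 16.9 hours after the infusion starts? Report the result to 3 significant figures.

Css = rate / CL = 232 / 6.37 = 36.42 mg/L
k = ln 2 / 10.2 = 0.06796 h⁻¹
C(t) = Css (1 − e^(−kt)) = 36.42 × (1 − e^(−1.148)) = 36.42 × 0.6829 ≈ 24.9 mg/L

24.9 mg/L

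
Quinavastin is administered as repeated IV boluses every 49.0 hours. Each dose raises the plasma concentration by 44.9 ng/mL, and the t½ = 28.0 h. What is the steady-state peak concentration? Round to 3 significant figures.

k = ln 2 / 28.0 = 0.02476 h⁻¹
Fraction remaining after one interval: e^(−kτ) = e^(−0.02476 × 49.0) = 0.2973
R = 1 / (1 − 0.2973) = 1.423
Css,max = 44.9 × 1.423 ≈ 63.9 ng/mL

63.9 ng/mL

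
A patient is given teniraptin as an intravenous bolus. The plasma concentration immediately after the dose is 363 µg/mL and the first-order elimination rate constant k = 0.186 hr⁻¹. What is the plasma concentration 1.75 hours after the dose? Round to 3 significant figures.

C(t) = C₀ e^(−kt) = 363 × e^(−0.1860 × 1.75) = 363 × e^(−0.3255) = 363 × 0.7222 ≈ 262 µg/mL

262 µg/mL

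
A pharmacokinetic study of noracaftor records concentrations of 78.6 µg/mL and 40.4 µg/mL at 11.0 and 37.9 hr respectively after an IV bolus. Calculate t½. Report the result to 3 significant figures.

28.0 hours

k = ln(C₁/C₂) / (t₂ − t₁) = ln(78.6/40.4) / (37.9 − 11.0)
  = 0.6655 / 26.90 = 0.02474 hr⁻¹
t½ = ln 2 / k = ln 2 / 0.02474 ≈ 28.0 hours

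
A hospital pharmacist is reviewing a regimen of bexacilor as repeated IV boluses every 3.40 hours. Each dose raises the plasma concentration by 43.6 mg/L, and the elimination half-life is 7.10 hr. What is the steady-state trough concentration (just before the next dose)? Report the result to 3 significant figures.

111 mg/L

k = ln 2 / 7.10 = 0.09763 hr⁻¹
Fraction remaining after one interval: e^(−kτ) = e^(−0.09763 × 3.40) = 0.7175
R = 1 / (1 − 0.7175) = 3.540
Css,max = 43.6 × 3.540 = 154.4 mg/L
Css,min = Css,max × e^(−kτ) = 154.4 × 0.7175 ≈ 111 mg/L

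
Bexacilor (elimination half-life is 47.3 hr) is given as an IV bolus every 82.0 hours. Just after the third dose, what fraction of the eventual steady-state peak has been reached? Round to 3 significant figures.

0.973

k = ln 2 / 47.3 = 0.01465 hr⁻¹
f_n = 1 − e^(−nkτ) = 1 − e^(−3 × 0.01465 × 82.0) = 1 − e^(−3.605) = 1 − 0.02719 ≈ 0.973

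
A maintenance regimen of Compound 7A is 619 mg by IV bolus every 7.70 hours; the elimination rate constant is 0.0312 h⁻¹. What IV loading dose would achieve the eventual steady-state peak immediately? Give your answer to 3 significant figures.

2900 mg

Accumulation ratio R = 1 / (1 − e^(−kτ)) = 1 / (1 − e^(−0.03120×7.70)) = 1 / (1 − 0.7864) = 4.683
Loading dose = maintenance dose × R = 619 × 4.683 ≈ 2900 mg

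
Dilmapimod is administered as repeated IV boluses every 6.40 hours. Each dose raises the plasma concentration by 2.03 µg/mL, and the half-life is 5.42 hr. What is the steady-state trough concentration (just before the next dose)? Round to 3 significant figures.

k = ln 2 / 5.42 = 0.1279 hr⁻¹
Fraction remaining after one interval: e^(−kτ) = e^(−0.1279 × 6.40) = 0.4411
R = 1 / (1 − 0.4411) = 1.789
Css,max = 2.03 × 1.789 = 3.632 µg/mL
Css,min = Css,max × e^(−kτ) = 3.632 × 0.4411 ≈ 1.60 µg/mL

1.60 µg/mL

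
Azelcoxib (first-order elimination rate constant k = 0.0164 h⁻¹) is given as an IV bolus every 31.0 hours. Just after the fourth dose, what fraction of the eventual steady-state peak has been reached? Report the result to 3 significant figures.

0.869

f_n = 1 − e^(−nkτ) = 1 − e^(−4 × 0.01640 × 31.0) = 1 − e^(−2.034) = 1 − 0.1309 ≈ 0.869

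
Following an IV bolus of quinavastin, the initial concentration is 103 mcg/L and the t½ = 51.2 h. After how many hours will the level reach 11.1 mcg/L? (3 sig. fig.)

k = ln 2 / 51.2 = 0.01354 h⁻¹
C(t) = C₀ e^(−kt)  ⇒  t = ln(C₀/C) / k
t = ln(103/11.1) / 0.01354 = 2.228 / 0.01354 ≈ 165 hours

165 hours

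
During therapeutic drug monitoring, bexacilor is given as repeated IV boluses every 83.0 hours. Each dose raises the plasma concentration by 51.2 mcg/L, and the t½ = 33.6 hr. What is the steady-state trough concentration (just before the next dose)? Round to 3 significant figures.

k = ln 2 / 33.6 = 0.02063 hr⁻¹
Fraction remaining after one interval: e^(−kτ) = e^(−0.02063 × 83.0) = 0.1805
R = 1 / (1 − 0.1805) = 1.220
Css,max = 51.2 × 1.220 = 62.47 mcg/L
Css,min = Css,max × e^(−kτ) = 62.47 × 0.1805 ≈ 11.3 mcg/L

11.3 mcg/L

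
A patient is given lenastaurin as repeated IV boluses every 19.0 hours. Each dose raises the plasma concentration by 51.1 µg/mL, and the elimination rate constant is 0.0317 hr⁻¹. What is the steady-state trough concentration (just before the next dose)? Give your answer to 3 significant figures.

61.8 µg/mL

Fraction remaining after one interval: e^(−kτ) = e^(−0.03170 × 19.0) = 0.5476
R = 1 / (1 − 0.5476) = 2.210
Css,max = 51.1 × 2.210 = 112.9 µg/mL
Css,min = Css,max × e^(−kτ) = 112.9 × 0.5476 ≈ 61.8 µg/mL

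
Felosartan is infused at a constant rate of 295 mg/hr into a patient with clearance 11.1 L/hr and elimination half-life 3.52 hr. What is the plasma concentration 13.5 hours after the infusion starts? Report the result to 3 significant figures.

24.7 mg/L

Css = rate / CL = 295 / 11.1 = 26.58 mg/L
k = ln 2 / 3.52 = 0.1969 hr⁻¹
C(t) = Css (1 − e^(−kt)) = 26.58 × (1 − e^(−2.658)) = 26.58 × 0.9299 ≈ 24.7 mg/L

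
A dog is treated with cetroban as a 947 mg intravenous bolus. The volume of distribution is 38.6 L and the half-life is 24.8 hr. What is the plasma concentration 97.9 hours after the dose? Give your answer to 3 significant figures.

C₀ = dose / V = 947 / 38.6 = 24.53 mg/L
k = ln 2 / 24.8 = 0.02795 hr⁻¹
C(t) = C₀ e^(−kt) = 24.53 × e^(−0.02795 × 97.9) = 24.53 × e^(−2.736) = 24.53 × 0.06481 ≈ 1.59 mg/L

1.59 mg/L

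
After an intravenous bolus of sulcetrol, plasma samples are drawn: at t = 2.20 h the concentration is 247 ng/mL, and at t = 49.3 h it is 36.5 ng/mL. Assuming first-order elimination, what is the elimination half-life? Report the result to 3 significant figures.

k = ln(C₁/C₂) / (t₂ − t₁) = ln(247/36.5) / (49.3 − 2.20)
  = 1.912 / 47.10 = 0.04060 h⁻¹
t½ = ln 2 / k = ln 2 / 0.04060 ≈ 17.1 hours

17.1 hours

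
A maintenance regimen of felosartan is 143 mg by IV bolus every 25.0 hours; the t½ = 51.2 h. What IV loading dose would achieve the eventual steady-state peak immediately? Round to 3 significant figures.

498 mg

k = ln 2 / 51.2 = 0.01354 h⁻¹
Accumulation ratio R = 1 / (1 − e^(−kτ)) = 1 / (1 − e^(−0.01354×25.0)) = 1 / (1 − 0.7129) = 3.483
Loading dose = maintenance dose × R = 143 × 3.483 ≈ 498 mg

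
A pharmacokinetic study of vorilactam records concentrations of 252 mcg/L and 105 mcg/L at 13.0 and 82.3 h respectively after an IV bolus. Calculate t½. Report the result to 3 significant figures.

k = ln(C₁/C₂) / (t₂ − t₁) = ln(252/105) / (82.3 − 13.0)
  = 0.8755 / 69.30 = 0.01263 h⁻¹
t½ = ln 2 / k = ln 2 / 0.01263 ≈ 54.9 hours

54.9 hours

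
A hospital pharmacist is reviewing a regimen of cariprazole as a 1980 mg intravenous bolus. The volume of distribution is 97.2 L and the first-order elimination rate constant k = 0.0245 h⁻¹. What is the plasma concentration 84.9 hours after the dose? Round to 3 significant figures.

2.54 mg/L

C₀ = dose / V = 1980 / 97.2 = 20.37 mg/L
C(t) = C₀ e^(−kt) = 20.37 × e^(−0.02450 × 84.9) = 20.37 × e^(−2.080) = 20.37 × 0.1249 ≈ 2.54 mg/L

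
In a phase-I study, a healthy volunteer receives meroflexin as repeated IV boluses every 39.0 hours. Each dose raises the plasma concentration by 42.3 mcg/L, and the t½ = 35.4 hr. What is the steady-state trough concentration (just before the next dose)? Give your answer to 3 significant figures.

k = ln 2 / 35.4 = 0.01958 hr⁻¹
Fraction remaining after one interval: e^(−kτ) = e^(−0.01958 × 39.0) = 0.4660
R = 1 / (1 − 0.4660) = 1.873
Css,max = 42.3 × 1.873 = 79.21 mcg/L
Css,min = Css,max × e^(−kτ) = 79.21 × 0.4660 ≈ 36.9 mcg/L

36.9 mcg/L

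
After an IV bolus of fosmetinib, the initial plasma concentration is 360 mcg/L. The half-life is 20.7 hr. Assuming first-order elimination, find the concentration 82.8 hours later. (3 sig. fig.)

k = ln 2 / 20.7 = 0.03349 hr⁻¹
82.8 hr is 4.000 half-lives, so C = 360 × (1/2)^4.000 = 360 × 0.06250 ≈ 22.5 mcg/L

22.5 mcg/L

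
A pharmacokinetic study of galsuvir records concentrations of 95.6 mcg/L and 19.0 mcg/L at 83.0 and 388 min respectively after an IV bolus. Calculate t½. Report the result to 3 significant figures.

131 minutes

k = ln(C₁/C₂) / (t₂ − t₁) = ln(95.6/19.0) / (388 − 83.0)
  = 1.616 / 305.0 = 0.005297 min⁻¹
t½ = ln 2 / k = ln 2 / 0.005297 ≈ 131 minutes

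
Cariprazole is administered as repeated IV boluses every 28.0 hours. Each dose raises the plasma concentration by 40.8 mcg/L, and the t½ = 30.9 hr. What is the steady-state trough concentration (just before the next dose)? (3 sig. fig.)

k = ln 2 / 30.9 = 0.02243 hr⁻¹
Fraction remaining after one interval: e^(−kτ) = e^(−0.02243 × 28.0) = 0.5336
R = 1 / (1 − 0.5336) = 2.144
Css,max = 40.8 × 2.144 = 87.48 mcg/L
Css,min = Css,max × e^(−kτ) = 87.48 × 0.5336 ≈ 46.7 mcg/L

46.7 mcg/L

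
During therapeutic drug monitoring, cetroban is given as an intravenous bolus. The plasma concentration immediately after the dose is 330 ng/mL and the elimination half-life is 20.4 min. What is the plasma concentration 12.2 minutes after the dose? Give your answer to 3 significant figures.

k = ln 2 / 20.4 = 0.03398 min⁻¹
12.2 min is 0.5980 half-lives, so C = 330 × (1/2)^0.5980 = 330 × 0.6607 ≈ 218 ng/mL

218 ng/mL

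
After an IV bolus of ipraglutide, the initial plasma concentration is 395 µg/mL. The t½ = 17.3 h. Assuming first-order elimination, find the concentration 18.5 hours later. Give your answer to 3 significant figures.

k = ln 2 / 17.3 = 0.04007 h⁻¹
18.5 h is 1.069 half-lives, so C = 395 × (1/2)^1.069 = 395 × 0.4765 ≈ 188 µg/mL

188 µg/mL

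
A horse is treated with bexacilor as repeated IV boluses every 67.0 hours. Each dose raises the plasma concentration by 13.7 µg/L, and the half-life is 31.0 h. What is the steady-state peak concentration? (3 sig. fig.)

k = ln 2 / 31.0 = 0.02236 h⁻¹
Fraction remaining after one interval: e^(−kτ) = e^(−0.02236 × 67.0) = 0.2236
R = 1 / (1 − 0.2236) = 1.288
Css,max = 13.7 × 1.288 ≈ 17.6 µg/L

17.6 µg/L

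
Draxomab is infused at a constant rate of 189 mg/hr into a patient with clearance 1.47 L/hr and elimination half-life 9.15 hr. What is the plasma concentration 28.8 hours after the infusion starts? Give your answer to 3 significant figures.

114 µg/mL

Css = rate / CL = 189 / 1.47 = 128.6 µg/mL
k = ln 2 / 9.15 = 0.07575 hr⁻¹
C(t) = Css (1 − e^(−kt)) = 128.6 × (1 − e^(−2.182)) = 128.6 × 0.8872 ≈ 114 µg/mL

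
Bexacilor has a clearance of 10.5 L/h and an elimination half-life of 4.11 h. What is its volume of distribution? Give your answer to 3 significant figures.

k = ln 2 / t½ = ln 2 / 4.11 = 0.1686 h⁻¹
V = CL / k = 10.5 / 0.1686 ≈ 62.3 L

62.3 L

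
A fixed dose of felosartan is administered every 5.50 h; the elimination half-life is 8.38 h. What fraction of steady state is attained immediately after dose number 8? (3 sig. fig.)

0.974

k = ln 2 / 8.38 = 0.08271 h⁻¹
f_n = 1 − e^(−nkτ) = 1 − e^(−8 × 0.08271 × 5.50) = 1 − e^(−3.639) = 1 − 0.02627 ≈ 0.974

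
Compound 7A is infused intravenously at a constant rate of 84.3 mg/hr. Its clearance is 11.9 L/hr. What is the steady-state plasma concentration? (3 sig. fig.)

Css = infusion rate / CL = 84.3 / 11.9 ≈ 7.08 µg/mL

7.08 µg/mL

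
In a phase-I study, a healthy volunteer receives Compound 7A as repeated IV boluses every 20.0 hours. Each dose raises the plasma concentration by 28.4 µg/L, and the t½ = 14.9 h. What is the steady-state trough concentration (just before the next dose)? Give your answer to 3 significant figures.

18.5 µg/L

k = ln 2 / 14.9 = 0.04652 h⁻¹
Fraction remaining after one interval: e^(−kτ) = e^(−0.04652 × 20.0) = 0.3944
R = 1 / (1 − 0.3944) = 1.651
Css,max = 28.4 × 1.651 = 46.90 µg/L
Css,min = Css,max × e^(−kτ) = 46.90 × 0.3944 ≈ 18.5 µg/L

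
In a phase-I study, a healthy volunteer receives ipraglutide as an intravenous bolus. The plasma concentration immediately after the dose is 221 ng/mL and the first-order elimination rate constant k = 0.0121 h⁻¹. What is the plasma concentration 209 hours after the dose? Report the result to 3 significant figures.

C(t) = C₀ e^(−kt) = 221 × e^(−0.01210 × 209) = 221 × e^(−2.529) = 221 × 0.07975 ≈ 17.6 ng/mL

17.6 ng/mL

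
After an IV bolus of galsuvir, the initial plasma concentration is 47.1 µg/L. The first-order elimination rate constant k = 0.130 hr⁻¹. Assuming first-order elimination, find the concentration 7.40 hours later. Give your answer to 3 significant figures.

18.0 µg/L

C(t) = C₀ e^(−kt) = 47.1 × e^(−0.1300 × 7.40) = 47.1 × e^(−0.9620) = 47.1 × 0.3821 ≈ 18.0 µg/L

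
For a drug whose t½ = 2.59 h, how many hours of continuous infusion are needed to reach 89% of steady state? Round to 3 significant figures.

k = ln 2 / 2.59 = 0.2676 h⁻¹
f = 1 − e^(−kt)  ⇒  t = −ln(1 − f) / k
t = −ln(1 − 0.89) / 0.2676 = 2.207 / 0.2676 ≈ 8.25 hours

8.25 hours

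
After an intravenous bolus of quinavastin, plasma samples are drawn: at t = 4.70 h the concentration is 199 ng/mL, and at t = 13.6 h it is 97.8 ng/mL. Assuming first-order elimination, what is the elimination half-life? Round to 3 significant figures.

8.68 hours

k = ln(C₁/C₂) / (t₂ − t₁) = ln(199/97.8) / (13.6 − 4.70)
  = 0.7104 / 8.900 = 0.07982 h⁻¹
t½ = ln 2 / k = ln 2 / 0.07982 ≈ 8.68 hours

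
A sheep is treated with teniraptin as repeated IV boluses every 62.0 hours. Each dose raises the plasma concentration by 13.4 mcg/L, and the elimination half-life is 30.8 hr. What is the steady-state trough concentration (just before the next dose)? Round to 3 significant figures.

k = ln 2 / 30.8 = 0.02250 hr⁻¹
Fraction remaining after one interval: e^(−kτ) = e^(−0.02250 × 62.0) = 0.2478
R = 1 / (1 − 0.2478) = 1.329
Css,max = 13.4 × 1.329 = 17.81 mcg/L
Css,min = Css,max × e^(−kτ) = 17.81 × 0.2478 ≈ 4.41 mcg/L

4.41 mcg/L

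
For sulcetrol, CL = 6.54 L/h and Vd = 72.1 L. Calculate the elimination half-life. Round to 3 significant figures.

7.64 hours

k = CL / V = 6.54 / 72.1 = 0.09071 h⁻¹
t½ = ln 2 / k = ln 2 / 0.09071 ≈ 7.64 hours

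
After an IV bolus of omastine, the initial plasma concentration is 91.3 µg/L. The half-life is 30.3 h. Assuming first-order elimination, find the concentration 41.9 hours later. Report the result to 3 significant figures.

k = ln 2 / 30.3 = 0.02288 h⁻¹
41.9 h is 1.383 half-lives, so C = 91.3 × (1/2)^1.383 = 91.3 × 0.3835 ≈ 35.0 µg/L

35.0 µg/L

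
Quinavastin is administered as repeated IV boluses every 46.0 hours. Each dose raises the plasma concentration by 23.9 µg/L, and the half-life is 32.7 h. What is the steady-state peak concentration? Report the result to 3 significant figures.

k = ln 2 / 32.7 = 0.02120 h⁻¹
Fraction remaining after one interval: e^(−kτ) = e^(−0.02120 × 46.0) = 0.3772
R = 1 / (1 − 0.3772) = 1.606
Css,max = 23.9 × 1.606 ≈ 38.4 µg/L

38.4 µg/L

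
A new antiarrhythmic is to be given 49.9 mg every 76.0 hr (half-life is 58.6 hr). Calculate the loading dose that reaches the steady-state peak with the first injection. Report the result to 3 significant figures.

k = ln 2 / 58.6 = 0.01183 hr⁻¹
Accumulation ratio R = 1 / (1 − e^(−kτ)) = 1 / (1 − e^(−0.01183×76.0)) = 1 / (1 − 0.4070) = 1.686
Loading dose = maintenance dose × R = 49.9 × 1.686 ≈ 84.1 mg

84.1 mg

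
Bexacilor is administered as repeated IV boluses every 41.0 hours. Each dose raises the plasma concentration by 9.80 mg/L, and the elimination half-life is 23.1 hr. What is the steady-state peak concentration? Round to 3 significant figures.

k = ln 2 / 23.1 = 0.03001 hr⁻¹
Fraction remaining after one interval: e^(−kτ) = e^(−0.03001 × 41.0) = 0.2922
R = 1 / (1 − 0.2922) = 1.413
Css,max = 9.80 × 1.413 ≈ 13.8 mg/L

13.8 mg/L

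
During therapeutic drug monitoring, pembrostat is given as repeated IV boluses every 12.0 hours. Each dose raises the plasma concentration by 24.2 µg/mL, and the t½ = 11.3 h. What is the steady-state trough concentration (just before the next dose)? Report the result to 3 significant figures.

22.2 µg/mL

k = ln 2 / 11.3 = 0.06134 h⁻¹
Fraction remaining after one interval: e^(−kτ) = e^(−0.06134 × 12.0) = 0.4790
R = 1 / (1 − 0.4790) = 1.919
Css,max = 24.2 × 1.919 = 46.45 µg/mL
Css,min = Css,max × e^(−kτ) = 46.45 × 0.4790 ≈ 22.2 µg/mL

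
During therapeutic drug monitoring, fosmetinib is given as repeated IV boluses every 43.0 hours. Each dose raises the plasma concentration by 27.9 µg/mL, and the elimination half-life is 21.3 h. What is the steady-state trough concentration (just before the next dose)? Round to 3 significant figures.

k = ln 2 / 21.3 = 0.03254 h⁻¹
Fraction remaining after one interval: e^(−kτ) = e^(−0.03254 × 43.0) = 0.2468
R = 1 / (1 − 0.2468) = 1.328
Css,max = 27.9 × 1.328 = 37.04 µg/mL
Css,min = Css,max × e^(−kτ) = 37.04 × 0.2468 ≈ 9.14 µg/mL

9.14 µg/mL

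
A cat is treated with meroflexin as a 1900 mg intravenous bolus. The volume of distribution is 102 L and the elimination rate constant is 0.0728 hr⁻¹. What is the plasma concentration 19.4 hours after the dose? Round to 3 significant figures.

C₀ = dose / V = 1900 / 102 = 18.63 mg/L
C(t) = C₀ e^(−kt) = 18.63 × e^(−0.07280 × 19.4) = 18.63 × e^(−1.412) = 18.63 × 0.2436 ≈ 4.54 mg/L

4.54 mg/L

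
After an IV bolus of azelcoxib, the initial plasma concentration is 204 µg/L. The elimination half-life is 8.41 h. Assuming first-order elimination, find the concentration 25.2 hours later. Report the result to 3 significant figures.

k = ln 2 / 8.41 = 0.08242 h⁻¹
25.2 h is 2.996 half-lives, so C = 204 × (1/2)^2.996 = 204 × 0.1253 ≈ 25.6 µg/L

25.6 µg/L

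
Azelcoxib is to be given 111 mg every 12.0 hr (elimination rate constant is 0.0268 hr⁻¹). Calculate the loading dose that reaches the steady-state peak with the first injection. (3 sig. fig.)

404 mg

Accumulation ratio R = 1 / (1 − e^(−kτ)) = 1 / (1 − e^(−0.02680×12.0)) = 1 / (1 − 0.7250) = 3.636
Loading dose = maintenance dose × R = 111 × 3.636 ≈ 404 mg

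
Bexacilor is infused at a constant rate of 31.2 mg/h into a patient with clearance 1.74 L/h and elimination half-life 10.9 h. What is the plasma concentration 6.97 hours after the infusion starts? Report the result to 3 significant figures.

Css = rate / CL = 31.2 / 1.74 = 17.93 µg/mL
k = ln 2 / 10.9 = 0.06359 h⁻¹
C(t) = Css (1 − e^(−kt)) = 17.93 × (1 − e^(−0.4432)) = 17.93 × 0.3580 ≈ 6.42 µg/mL

6.42 µg/mL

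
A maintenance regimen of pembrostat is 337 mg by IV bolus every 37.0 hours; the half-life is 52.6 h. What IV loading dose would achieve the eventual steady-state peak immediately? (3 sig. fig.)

k = ln 2 / 52.6 = 0.01318 h⁻¹
Accumulation ratio R = 1 / (1 − e^(−kτ)) = 1 / (1 − e^(−0.01318×37.0)) = 1 / (1 − 0.6141) = 2.591
Loading dose = maintenance dose × R = 337 × 2.591 ≈ 873 mg

873 mg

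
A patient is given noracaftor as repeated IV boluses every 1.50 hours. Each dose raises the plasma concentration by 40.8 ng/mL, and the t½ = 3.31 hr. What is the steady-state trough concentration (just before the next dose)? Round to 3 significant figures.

111 ng/mL

k = ln 2 / 3.31 = 0.2094 hr⁻¹
Fraction remaining after one interval: e^(−kτ) = e^(−0.2094 × 1.50) = 0.7304
R = 1 / (1 − 0.7304) = 3.710
Css,max = 40.8 × 3.710 = 151.4 ng/mL
Css,min = Css,max × e^(−kτ) = 151.4 × 0.7304 ≈ 111 ng/mL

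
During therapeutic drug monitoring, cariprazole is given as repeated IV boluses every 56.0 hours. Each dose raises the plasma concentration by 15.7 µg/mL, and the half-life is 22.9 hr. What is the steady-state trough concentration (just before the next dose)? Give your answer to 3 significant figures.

k = ln 2 / 22.9 = 0.03027 hr⁻¹
Fraction remaining after one interval: e^(−kτ) = e^(−0.03027 × 56.0) = 0.1836
R = 1 / (1 − 0.1836) = 1.225
Css,max = 15.7 × 1.225 = 19.23 µg/mL
Css,min = Css,max × e^(−kτ) = 19.23 × 0.1836 ≈ 3.53 µg/mL

3.53 µg/mL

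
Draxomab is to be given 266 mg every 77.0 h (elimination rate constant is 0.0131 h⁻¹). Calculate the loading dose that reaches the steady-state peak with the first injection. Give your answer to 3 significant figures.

419 mg

Accumulation ratio R = 1 / (1 − e^(−kτ)) = 1 / (1 − e^(−0.01310×77.0)) = 1 / (1 − 0.3647) = 1.574
Loading dose = maintenance dose × R = 266 × 1.574 ≈ 419 mg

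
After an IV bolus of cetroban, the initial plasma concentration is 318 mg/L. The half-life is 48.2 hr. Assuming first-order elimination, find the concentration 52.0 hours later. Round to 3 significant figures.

k = ln 2 / 48.2 = 0.01438 hr⁻¹
C(t) = C₀ e^(−kt) = 318 × e^(−0.01438 × 52.0) = 318 × e^(−0.7478) = 318 × 0.4734 ≈ 151 mg/L

151 mg/L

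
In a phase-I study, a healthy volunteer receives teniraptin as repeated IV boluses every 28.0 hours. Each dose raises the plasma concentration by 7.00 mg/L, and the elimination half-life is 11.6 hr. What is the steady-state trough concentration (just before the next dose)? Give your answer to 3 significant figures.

k = ln 2 / 11.6 = 0.05975 hr⁻¹
Fraction remaining after one interval: e^(−kτ) = e^(−0.05975 × 28.0) = 0.1877
R = 1 / (1 − 0.1877) = 1.231
Css,max = 7.00 × 1.231 = 8.617 mg/L
Css,min = Css,max × e^(−kτ) = 8.617 × 0.1877 ≈ 1.62 mg/L

1.62 mg/L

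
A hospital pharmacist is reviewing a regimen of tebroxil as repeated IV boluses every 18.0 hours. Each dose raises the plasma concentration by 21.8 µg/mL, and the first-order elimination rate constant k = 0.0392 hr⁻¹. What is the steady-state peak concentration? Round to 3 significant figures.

43.1 µg/mL

Fraction remaining after one interval: e^(−kτ) = e^(−0.03920 × 18.0) = 0.4938
R = 1 / (1 − 0.4938) = 1.976
Css,max = 21.8 × 1.976 ≈ 43.1 µg/mL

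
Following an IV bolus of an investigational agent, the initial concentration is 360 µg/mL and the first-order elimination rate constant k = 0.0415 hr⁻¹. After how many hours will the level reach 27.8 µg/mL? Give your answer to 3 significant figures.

C(t) = C₀ e^(−kt)  ⇒  t = ln(C₀/C) / k
t = ln(360/27.8) / 0.04150 = 2.561 / 0.04150 ≈ 61.7 hours

61.7 hours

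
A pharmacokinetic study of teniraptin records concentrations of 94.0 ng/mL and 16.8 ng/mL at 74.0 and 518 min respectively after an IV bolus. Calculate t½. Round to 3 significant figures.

k = ln(C₁/C₂) / (t₂ − t₁) = ln(94.0/16.8) / (518 − 74.0)
  = 1.722 / 444.0 = 0.003878 min⁻¹
t½ = ln 2 / k = ln 2 / 0.003878 ≈ 179 minutes

179 minutes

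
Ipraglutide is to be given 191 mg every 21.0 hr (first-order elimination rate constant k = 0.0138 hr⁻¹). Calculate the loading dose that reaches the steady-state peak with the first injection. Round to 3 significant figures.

759 mg

Accumulation ratio R = 1 / (1 − e^(−kτ)) = 1 / (1 − e^(−0.01380×21.0)) = 1 / (1 − 0.7484) = 3.975
Loading dose = maintenance dose × R = 191 × 3.975 ≈ 759 mg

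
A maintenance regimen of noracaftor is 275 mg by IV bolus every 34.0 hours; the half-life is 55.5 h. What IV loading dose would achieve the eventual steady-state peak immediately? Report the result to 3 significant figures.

k = ln 2 / 55.5 = 0.01249 h⁻¹
Accumulation ratio R = 1 / (1 − e^(−kτ)) = 1 / (1 − e^(−0.01249×34.0)) = 1 / (1 − 0.6540) = 2.890
Loading dose = maintenance dose × R = 275 × 2.890 ≈ 795 mg

795 mg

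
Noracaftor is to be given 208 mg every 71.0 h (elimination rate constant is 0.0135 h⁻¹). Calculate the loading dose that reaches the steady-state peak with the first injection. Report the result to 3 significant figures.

337 mg

Accumulation ratio R = 1 / (1 − e^(−kτ)) = 1 / (1 − e^(−0.01350×71.0)) = 1 / (1 − 0.3835) = 1.622
Loading dose = maintenance dose × R = 208 × 1.622 ≈ 337 mg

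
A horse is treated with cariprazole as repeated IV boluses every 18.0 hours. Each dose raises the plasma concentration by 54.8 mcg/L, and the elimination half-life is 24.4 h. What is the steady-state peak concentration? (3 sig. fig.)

k = ln 2 / 24.4 = 0.02841 h⁻¹
Fraction remaining after one interval: e^(−kτ) = e^(−0.02841 × 18.0) = 0.5997
R = 1 / (1 − 0.5997) = 2.498
Css,max = 54.8 × 2.498 ≈ 137 mcg/L

137 mcg/L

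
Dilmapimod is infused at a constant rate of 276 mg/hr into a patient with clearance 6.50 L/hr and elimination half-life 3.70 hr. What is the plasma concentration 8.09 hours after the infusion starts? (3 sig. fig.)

33.1 mg/L

Css = rate / CL = 276 / 6.50 = 42.46 mg/L
k = ln 2 / 3.70 = 0.1873 hr⁻¹
C(t) = Css (1 − e^(−kt)) = 42.46 × (1 − e^(−1.516)) = 42.46 × 0.7803 ≈ 33.1 mg/L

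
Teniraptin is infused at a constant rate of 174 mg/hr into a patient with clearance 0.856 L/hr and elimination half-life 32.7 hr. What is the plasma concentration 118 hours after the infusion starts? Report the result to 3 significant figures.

Css = rate / CL = 174 / 0.856 = 203.3 µg/mL
k = ln 2 / 32.7 = 0.02120 hr⁻¹
C(t) = Css (1 − e^(−kt)) = 203.3 × (1 − e^(−2.501)) = 203.3 × 0.9180 ≈ 187 µg/mL

187 µg/mL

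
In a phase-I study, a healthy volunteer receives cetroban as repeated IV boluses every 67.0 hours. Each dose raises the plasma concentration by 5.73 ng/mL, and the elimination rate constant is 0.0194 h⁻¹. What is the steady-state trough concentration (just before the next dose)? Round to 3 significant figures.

Fraction remaining after one interval: e^(−kτ) = e^(−0.01940 × 67.0) = 0.2726
R = 1 / (1 − 0.2726) = 1.375
Css,max = 5.73 × 1.375 = 7.877 ng/mL
Css,min = Css,max × e^(−kτ) = 7.877 × 0.2726 ≈ 2.15 ng/mL

2.15 ng/mL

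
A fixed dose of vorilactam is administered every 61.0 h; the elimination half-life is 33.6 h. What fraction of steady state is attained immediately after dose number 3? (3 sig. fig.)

0.977

k = ln 2 / 33.6 = 0.02063 h⁻¹
f_n = 1 − e^(−nkτ) = 1 − e^(−3 × 0.02063 × 61.0) = 1 − e^(−3.775) = 1 − 0.02293 ≈ 0.977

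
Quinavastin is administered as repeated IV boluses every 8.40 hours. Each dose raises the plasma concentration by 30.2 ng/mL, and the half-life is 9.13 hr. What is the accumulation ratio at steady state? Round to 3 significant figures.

k = ln 2 / 9.13 = 0.07592 hr⁻¹
Fraction remaining after one interval: e^(−kτ) = e^(−0.07592 × 8.40) = 0.5285
R = 1 / (1 − 0.5285) = 1 / 0.4715 ≈ 2.12

2.12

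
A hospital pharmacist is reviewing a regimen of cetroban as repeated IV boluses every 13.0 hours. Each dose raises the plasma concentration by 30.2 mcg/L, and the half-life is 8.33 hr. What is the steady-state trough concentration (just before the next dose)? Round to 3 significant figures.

k = ln 2 / 8.33 = 0.08321 hr⁻¹
Fraction remaining after one interval: e^(−kτ) = e^(−0.08321 × 13.0) = 0.3390
R = 1 / (1 − 0.3390) = 1.513
Css,max = 30.2 × 1.513 = 45.69 mcg/L
Css,min = Css,max × e^(−kτ) = 45.69 × 0.3390 ≈ 15.5 mcg/L

15.5 mcg/L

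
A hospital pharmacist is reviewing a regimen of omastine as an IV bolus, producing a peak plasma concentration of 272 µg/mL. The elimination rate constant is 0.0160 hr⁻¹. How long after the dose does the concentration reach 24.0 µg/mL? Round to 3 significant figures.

C(t) = C₀ e^(−kt)  ⇒  t = ln(C₀/C) / k
t = ln(272/24.0) / 0.01600 = 2.428 / 0.01600 ≈ 152 hours

152 hours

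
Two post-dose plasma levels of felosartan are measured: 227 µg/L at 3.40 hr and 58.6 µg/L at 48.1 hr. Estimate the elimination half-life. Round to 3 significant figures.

22.9 hours

k = ln(C₁/C₂) / (t₂ − t₁) = ln(227/58.6) / (48.1 − 3.40)
  = 1.354 / 44.70 = 0.03030 hr⁻¹
t½ = ln 2 / k = ln 2 / 0.03030 ≈ 22.9 hours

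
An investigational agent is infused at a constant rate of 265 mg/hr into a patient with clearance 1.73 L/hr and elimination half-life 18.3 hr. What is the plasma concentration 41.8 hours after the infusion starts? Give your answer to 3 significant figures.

Css = rate / CL = 265 / 1.73 = 153.2 mg/L
k = ln 2 / 18.3 = 0.03788 hr⁻¹
C(t) = Css (1 − e^(−kt)) = 153.2 × (1 − e^(−1.583)) = 153.2 × 0.7947 ≈ 122 mg/L

122 mg/L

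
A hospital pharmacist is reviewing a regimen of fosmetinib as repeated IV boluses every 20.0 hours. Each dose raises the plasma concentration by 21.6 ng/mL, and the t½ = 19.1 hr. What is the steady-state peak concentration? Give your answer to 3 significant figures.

41.9 ng/mL

k = ln 2 / 19.1 = 0.03629 hr⁻¹
Fraction remaining after one interval: e^(−kτ) = e^(−0.03629 × 20.0) = 0.4839
R = 1 / (1 − 0.4839) = 1.938
Css,max = 21.6 × 1.938 ≈ 41.9 ng/mL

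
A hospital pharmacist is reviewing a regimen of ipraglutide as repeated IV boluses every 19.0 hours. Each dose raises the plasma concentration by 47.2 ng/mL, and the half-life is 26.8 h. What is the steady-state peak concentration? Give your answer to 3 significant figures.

122 ng/mL

k = ln 2 / 26.8 = 0.02586 h⁻¹
Fraction remaining after one interval: e^(−kτ) = e^(−0.02586 × 19.0) = 0.6118
R = 1 / (1 − 0.6118) = 2.576
Css,max = 47.2 × 2.576 ≈ 122 ng/mL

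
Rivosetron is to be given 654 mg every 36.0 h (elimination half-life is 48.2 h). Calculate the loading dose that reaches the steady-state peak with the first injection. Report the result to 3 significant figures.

k = ln 2 / 48.2 = 0.01438 h⁻¹
Accumulation ratio R = 1 / (1 − e^(−kτ)) = 1 / (1 − e^(−0.01438×36.0)) = 1 / (1 − 0.5959) = 2.475
Loading dose = maintenance dose × R = 654 × 2.475 ≈ 1620 mg

1620 mg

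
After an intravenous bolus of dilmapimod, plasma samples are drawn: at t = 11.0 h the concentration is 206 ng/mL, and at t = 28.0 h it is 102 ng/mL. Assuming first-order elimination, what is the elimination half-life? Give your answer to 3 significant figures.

k = ln(C₁/C₂) / (t₂ − t₁) = ln(206/102) / (28.0 − 11.0)
  = 0.7029 / 17.00 = 0.04135 h⁻¹
t½ = ln 2 / k = ln 2 / 0.04135 ≈ 16.8 hours

16.8 hours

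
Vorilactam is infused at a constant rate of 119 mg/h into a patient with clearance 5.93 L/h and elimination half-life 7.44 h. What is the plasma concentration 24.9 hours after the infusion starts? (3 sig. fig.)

18.1 µg/mL

Css = rate / CL = 119 / 5.93 = 20.07 µg/mL
k = ln 2 / 7.44 = 0.09316 h⁻¹
C(t) = Css (1 − e^(−kt)) = 20.07 × (1 − e^(−2.320)) = 20.07 × 0.9017 ≈ 18.1 µg/mL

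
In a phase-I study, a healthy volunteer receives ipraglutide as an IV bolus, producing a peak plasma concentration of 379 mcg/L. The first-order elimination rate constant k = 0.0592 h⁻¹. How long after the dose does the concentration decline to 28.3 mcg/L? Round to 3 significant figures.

C(t) = C₀ e^(−kt)  ⇒  t = ln(C₀/C) / k
t = ln(379/28.3) / 0.05920 = 2.595 / 0.05920 ≈ 43.8 hours

43.8 hours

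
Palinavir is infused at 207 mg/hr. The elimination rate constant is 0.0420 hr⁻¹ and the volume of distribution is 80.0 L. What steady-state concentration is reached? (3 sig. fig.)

61.6 µg/mL

CL = k · V = 0.0420 × 80.0 = 3.360 L/hr
Css = rate / CL = 207 / 3.360 ≈ 61.6 µg/mL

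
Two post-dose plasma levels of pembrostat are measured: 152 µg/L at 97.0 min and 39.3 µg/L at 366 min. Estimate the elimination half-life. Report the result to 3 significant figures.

138 minutes

k = ln(C₁/C₂) / (t₂ − t₁) = ln(152/39.3) / (366 − 97.0)
  = 1.353 / 269.0 = 0.005028 min⁻¹
t½ = ln 2 / k = ln 2 / 0.005028 ≈ 138 minutes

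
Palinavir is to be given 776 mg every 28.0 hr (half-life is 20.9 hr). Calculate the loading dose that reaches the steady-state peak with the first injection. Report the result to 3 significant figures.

k = ln 2 / 20.9 = 0.03316 hr⁻¹
Accumulation ratio R = 1 / (1 − e^(−kτ)) = 1 / (1 − e^(−0.03316×28.0)) = 1 / (1 − 0.3951) = 1.653
Loading dose = maintenance dose × R = 776 × 1.653 ≈ 1280 mg

1280 mg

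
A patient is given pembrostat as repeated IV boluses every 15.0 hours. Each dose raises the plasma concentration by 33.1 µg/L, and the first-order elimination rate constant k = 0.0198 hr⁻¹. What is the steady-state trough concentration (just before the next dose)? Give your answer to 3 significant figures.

95.7 µg/L

Fraction remaining after one interval: e^(−kτ) = e^(−0.01980 × 15.0) = 0.7430
R = 1 / (1 − 0.7430) = 3.892
Css,max = 33.1 × 3.892 = 128.8 µg/L
Css,min = Css,max × e^(−kτ) = 128.8 × 0.7430 ≈ 95.7 µg/L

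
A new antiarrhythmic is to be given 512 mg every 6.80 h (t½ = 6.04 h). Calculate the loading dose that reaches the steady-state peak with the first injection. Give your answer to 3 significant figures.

k = ln 2 / 6.04 = 0.1148 h⁻¹
Accumulation ratio R = 1 / (1 − e^(−kτ)) = 1 / (1 − e^(−0.1148×6.80)) = 1 / (1 − 0.4582) = 1.846
Loading dose = maintenance dose × R = 512 × 1.846 ≈ 945 mg

945 mg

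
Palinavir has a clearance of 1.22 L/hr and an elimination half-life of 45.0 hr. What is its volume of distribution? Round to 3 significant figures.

k = ln 2 / t½ = ln 2 / 45.0 = 0.01540 hr⁻¹
V = CL / k = 1.22 / 0.01540 ≈ 79.2 L

79.2 L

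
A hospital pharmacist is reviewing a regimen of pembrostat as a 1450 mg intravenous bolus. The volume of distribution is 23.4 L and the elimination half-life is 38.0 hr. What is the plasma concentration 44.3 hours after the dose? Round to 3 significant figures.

C₀ = dose / V = 1450 / 23.4 = 61.97 µg/mL
k = ln 2 / 38.0 = 0.01824 hr⁻¹
C(t) = C₀ e^(−kt) = 61.97 × e^(−0.01824 × 44.3) = 61.97 × e^(−0.8081) = 61.97 × 0.4457 ≈ 27.6 µg/mL

27.6 µg/mL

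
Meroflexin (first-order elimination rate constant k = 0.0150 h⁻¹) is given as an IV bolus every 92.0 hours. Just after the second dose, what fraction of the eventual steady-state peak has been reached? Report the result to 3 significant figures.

f_n = 1 − e^(−nkτ) = 1 − e^(−2 × 0.01500 × 92.0) = 1 − e^(−2.760) = 1 − 0.06329 ≈ 0.937

0.937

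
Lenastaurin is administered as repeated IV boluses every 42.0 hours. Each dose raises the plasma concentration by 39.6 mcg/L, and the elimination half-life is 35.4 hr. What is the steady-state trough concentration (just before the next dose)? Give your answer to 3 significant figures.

31.0 mcg/L

k = ln 2 / 35.4 = 0.01958 hr⁻¹
Fraction remaining after one interval: e^(−kτ) = e^(−0.01958 × 42.0) = 0.4394
R = 1 / (1 − 0.4394) = 1.784
Css,max = 39.6 × 1.784 = 70.64 mcg/L
Css,min = Css,max × e^(−kτ) = 70.64 × 0.4394 ≈ 31.0 mcg/L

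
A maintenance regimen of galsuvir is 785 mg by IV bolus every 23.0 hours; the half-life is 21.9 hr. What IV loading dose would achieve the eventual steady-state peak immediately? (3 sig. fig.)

1520 mg

k = ln 2 / 21.9 = 0.03165 hr⁻¹
Accumulation ratio R = 1 / (1 − e^(−kτ)) = 1 / (1 − e^(−0.03165×23.0)) = 1 / (1 − 0.4829) = 1.934
Loading dose = maintenance dose × R = 785 × 1.934 ≈ 1520 mg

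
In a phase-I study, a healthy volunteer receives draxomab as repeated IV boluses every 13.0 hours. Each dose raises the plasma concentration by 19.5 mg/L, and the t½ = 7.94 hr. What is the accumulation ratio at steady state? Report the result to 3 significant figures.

1.47

k = ln 2 / 7.94 = 0.08730 hr⁻¹
Fraction remaining after one interval: e^(−kτ) = e^(−0.08730 × 13.0) = 0.3215
R = 1 / (1 − 0.3215) = 1 / 0.6785 ≈ 1.47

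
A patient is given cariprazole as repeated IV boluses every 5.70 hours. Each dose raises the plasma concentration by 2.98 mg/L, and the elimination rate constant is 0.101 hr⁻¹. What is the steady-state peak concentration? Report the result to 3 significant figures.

Fraction remaining after one interval: e^(−kτ) = e^(−0.1010 × 5.70) = 0.5623
R = 1 / (1 − 0.5623) = 2.285
Css,max = 2.98 × 2.285 ≈ 6.81 mg/L

6.81 mg/L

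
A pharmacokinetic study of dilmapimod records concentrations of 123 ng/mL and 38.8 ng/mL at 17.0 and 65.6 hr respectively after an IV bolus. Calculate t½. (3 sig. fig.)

29.2 hours

k = ln(C₁/C₂) / (t₂ − t₁) = ln(123/38.8) / (65.6 − 17.0)
  = 1.154 / 48.60 = 0.02374 hr⁻¹
t½ = ln 2 / k = ln 2 / 0.02374 ≈ 29.2 hours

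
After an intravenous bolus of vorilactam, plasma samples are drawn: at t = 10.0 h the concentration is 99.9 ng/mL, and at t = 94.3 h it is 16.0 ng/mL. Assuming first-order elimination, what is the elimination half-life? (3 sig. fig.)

31.9 hours

k = ln(C₁/C₂) / (t₂ − t₁) = ln(99.9/16.0) / (94.3 − 10.0)
  = 1.832 / 84.30 = 0.02173 h⁻¹
t½ = ln 2 / k = ln 2 / 0.02173 ≈ 31.9 hours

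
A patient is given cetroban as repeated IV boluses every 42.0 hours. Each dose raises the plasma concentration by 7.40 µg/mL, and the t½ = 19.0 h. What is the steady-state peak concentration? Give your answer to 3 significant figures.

9.44 µg/mL

k = ln 2 / 19.0 = 0.03648 h⁻¹
Fraction remaining after one interval: e^(−kτ) = e^(−0.03648 × 42.0) = 0.2161
R = 1 / (1 − 0.2161) = 1.276
Css,max = 7.40 × 1.276 ≈ 9.44 µg/mL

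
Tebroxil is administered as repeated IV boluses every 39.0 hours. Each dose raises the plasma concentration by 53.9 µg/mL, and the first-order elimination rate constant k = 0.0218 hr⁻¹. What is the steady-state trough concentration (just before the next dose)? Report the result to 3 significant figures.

40.2 µg/mL

Fraction remaining after one interval: e^(−kτ) = e^(−0.02180 × 39.0) = 0.4273
R = 1 / (1 − 0.4273) = 1.746
Css,max = 53.9 × 1.746 = 94.12 µg/mL
Css,min = Css,max × e^(−kτ) = 94.12 × 0.4273 ≈ 40.2 µg/mL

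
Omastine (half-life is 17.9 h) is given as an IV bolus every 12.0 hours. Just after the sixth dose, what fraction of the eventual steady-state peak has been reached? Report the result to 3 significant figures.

k = ln 2 / 17.9 = 0.03872 h⁻¹
f_n = 1 − e^(−nkτ) = 1 − e^(−6 × 0.03872 × 12.0) = 1 − e^(−2.788) = 1 − 0.06154 ≈ 0.938

0.938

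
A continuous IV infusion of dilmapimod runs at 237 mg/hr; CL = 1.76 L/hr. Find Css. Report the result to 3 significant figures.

Css = infusion rate / CL = 237 / 1.76 ≈ 135 µg/mL

135 µg/mL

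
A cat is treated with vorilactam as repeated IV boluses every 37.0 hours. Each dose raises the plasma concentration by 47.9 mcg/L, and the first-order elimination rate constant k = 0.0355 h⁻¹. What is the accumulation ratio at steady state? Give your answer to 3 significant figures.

Fraction remaining after one interval: e^(−kτ) = e^(−0.03550 × 37.0) = 0.2689
R = 1 / (1 − 0.2689) = 1 / 0.7311 ≈ 1.37

1.37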